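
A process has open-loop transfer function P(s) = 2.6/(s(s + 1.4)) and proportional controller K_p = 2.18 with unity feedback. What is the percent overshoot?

From 1 + K_pP(s) = 0: s² + 1.4s + 5.668 = 0 ⇒ ω_n = 2.381, ζ = 0.294.
%OS = 100·exp(−πζ/√(1−ζ²)) = 100·exp(−π·0.294/√0.9135) = 38%.

38%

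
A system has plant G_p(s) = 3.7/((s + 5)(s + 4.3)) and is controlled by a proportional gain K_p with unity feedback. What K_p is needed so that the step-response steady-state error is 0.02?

K_p = 285

Steady-state error for a unit step on this type-0 loop is 1/(1 + K_p·G_p(0)).
G_p(0) = 0.1721. Require 1/(1 + K_p·0.1721) = 0.02, so 1 + 0.1721·K_p = 50.
K_p = (50 − 1)/0.1721 = 285.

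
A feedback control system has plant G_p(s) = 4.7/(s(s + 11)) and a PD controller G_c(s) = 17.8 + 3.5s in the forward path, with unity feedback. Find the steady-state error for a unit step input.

The open loop G_c(s)G_p(s) has a pole at the origin (type 1), so the static position error constant is infinite and e_ss = 1/(1+∞) = 0.

0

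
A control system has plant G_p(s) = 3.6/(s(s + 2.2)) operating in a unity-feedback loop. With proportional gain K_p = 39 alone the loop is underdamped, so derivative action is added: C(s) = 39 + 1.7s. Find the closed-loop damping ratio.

Forward path: (39 + 1.7s)·3.6/(s(s+2.2)). The closed-loop characteristic equation is s² + (2.2 + 3.6·1.7)s + 3.6·39 = 0.
That is s² + 8.32s + 140.4 = 0, so ω_n = 11.85 rad/s and ζ = 8.32/(2·11.85) = 0.3511.

ζ = 0.351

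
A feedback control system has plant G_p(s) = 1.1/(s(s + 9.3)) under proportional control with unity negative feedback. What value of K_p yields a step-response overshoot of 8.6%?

From %OS = 100·exp(−πζ/√(1−ζ²)) = 8.6%, ζ = −ln(0.086)/√(π²+ln²(0.086)) = 0.6155.
Characteristic equation s² + 9.3s + 1.1K_p = 0 gives ζ = 9.3/(2√(1.1K_p)).
Setting ζ = 0.6155: √(1.1K_p) = 9.3/(2·0.6155) = 7.555, so K_p = 57.08/1.1 = 51.9.

K_p = 51.9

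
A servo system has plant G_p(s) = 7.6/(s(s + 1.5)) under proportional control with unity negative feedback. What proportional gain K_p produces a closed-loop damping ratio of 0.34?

K_p = 0.64

Closed-loop characteristic equation: s² + 1.5s + K_p·7.6 = 0.
So ω_n = √(7.6K_p) and 2ζω_n = 1.5, giving ζ = 1.5/(2√(7.6K_p)).
Setting ζ = 0.34: √(7.6K_p) = 1.5/(2·0.34) = 2.206, so K_p = 4.866/7.6 = 0.64.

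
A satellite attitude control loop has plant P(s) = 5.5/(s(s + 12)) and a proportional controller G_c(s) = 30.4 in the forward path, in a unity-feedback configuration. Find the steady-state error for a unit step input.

0

The open loop G_c(s)P(s) has a pole at the origin (type 1), so the static position error constant is infinite and e_ss = 1/(1+∞) = 0.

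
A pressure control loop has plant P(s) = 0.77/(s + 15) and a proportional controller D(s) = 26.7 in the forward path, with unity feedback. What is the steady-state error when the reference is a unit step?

The loop is type 0. Static position error constant K_pos = D(0)·P(0) = 26.7·0.05133 = 1.371.
Steady-state error to a unit step: e_ss = 1/(1+K_pos) = 1/2.371 = 0.422.

0.422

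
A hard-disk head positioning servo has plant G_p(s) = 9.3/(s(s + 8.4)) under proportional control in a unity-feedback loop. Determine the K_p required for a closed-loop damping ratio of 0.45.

Closed-loop characteristic equation: s² + 8.4s + K_p·9.3 = 0.
So ω_n = √(9.3K_p) and 2ζω_n = 8.4, giving ζ = 8.4/(2√(9.3K_p)).
Setting ζ = 0.45: √(9.3K_p) = 8.4/(2·0.45) = 9.333, so K_p = 87.11/9.3 = 9.37.

K_p = 9.37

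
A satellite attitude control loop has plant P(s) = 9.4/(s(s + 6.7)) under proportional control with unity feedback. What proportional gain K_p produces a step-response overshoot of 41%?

From %OS = 100·exp(−πζ/√(1−ζ²)) = 41%, ζ = −ln(0.41)/√(π²+ln²(0.41)) = 0.273.
Characteristic equation s² + 6.7s + 9.4K_p = 0 gives ζ = 6.7/(2√(9.4K_p)).
Setting ζ = 0.273: √(9.4K_p) = 6.7/(2·0.273) = 12.27, so K_p = 150.6/9.4 = 16.

K_p = 16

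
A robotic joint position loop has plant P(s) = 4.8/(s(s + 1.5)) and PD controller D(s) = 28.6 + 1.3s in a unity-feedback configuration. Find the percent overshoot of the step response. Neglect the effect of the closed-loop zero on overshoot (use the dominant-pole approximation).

Forward path: (28.6 + 1.3s)·4.8/(s(s+1.5)). The closed-loop characteristic equation is s² + (1.5 + 4.8·1.3)s + 4.8·28.6 = 0.
That is s² + 7.74s + 137.3 = 0, so ω_n = 11.72 rad/s and ζ = 7.74/(2·11.72) = 0.3303.
%OS = 100·exp(−πζ/√(1−ζ²)) = 33.3%.

33.3%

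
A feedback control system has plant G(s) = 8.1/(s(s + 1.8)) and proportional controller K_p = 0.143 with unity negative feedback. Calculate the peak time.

From 1 + K_pG(s) = 0: s² + 1.8s + 1.158 = 0 ⇒ ω_n = 1.076, ζ = 0.8362.
Damped frequency ω_d = ω_n√(1−ζ²) = 0.5902 rad/s, so peak time T_p = π/ω_d = 5.32 s.

T_p = 5.32 s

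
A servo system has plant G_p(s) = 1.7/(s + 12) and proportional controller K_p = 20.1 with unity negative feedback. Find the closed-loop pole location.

Closed-loop transfer function: T(s) = K_p·G_p(s)/(1 + K_p·G_p(s)) = 34.17/(s + 12 + 34.17) = 34.17/(s + 46.17).
The closed-loop pole is at s = −46.17.

s = -46.17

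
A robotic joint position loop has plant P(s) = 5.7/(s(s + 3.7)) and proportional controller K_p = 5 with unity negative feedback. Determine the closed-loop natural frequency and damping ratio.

ω_n = 5.34 rad/s, ζ = 0.347

1 + K_p·P(s) = 0 gives s² + 3.7s + 28.5 = 0.
Matching s² + 2ζω_n s + ω_n²: ω_n = √28.5 = 5.339 rad/s and 2ζω_n = 3.7, so ζ = 3.7/(2·5.339) = 0.347.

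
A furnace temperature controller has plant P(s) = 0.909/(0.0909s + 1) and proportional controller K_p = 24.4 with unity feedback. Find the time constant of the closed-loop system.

Closed loop: T(s) = K_p·P/(1+K_p·P) = 22.18/(0.0909s + 1 + 22.18), with pole at s = −(1 + 22.18)/0.0909 = −255.
Closed-loop time constant τ = 1/255 = 0.00392 s.

τ = 0.00392 s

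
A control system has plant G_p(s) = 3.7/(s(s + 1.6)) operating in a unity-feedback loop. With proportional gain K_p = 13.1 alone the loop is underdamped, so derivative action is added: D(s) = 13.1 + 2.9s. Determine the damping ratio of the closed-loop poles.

Forward path: (13.1 + 2.9s)·3.7/(s(s+1.6)). The closed-loop characteristic equation is s² + (1.6 + 3.7·2.9)s + 3.7·13.1 = 0.
That is s² + 12.33s + 48.47 = 0, so ω_n = 6.962 rad/s and ζ = 12.33/(2·6.962) = 0.8855.

ζ = 0.886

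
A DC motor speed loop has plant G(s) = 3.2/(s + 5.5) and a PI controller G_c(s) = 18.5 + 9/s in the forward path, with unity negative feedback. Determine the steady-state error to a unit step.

The open loop G_c(s)G(s) has a pole at the origin (type 1), so the static position error constant is infinite and e_ss = 1/(1+∞) = 0.

0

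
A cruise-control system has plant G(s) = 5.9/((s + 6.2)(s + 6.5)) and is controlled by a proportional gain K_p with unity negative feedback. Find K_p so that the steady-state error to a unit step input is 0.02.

For a type-0 loop with proportional control, e_ss = 1/(1 + K_p·G(0)).
G(0) = 0.1464. Require 1/(1 + K_p·0.1464) = 0.02, so 1 + 0.1464·K_p = 50.
K_p = (50 − 1)/0.1464 = 335.

K_p = 335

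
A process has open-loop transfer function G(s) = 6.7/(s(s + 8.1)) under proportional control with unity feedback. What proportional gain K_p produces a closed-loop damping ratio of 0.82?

K_p = 3.64

Closed-loop characteristic equation: s² + 8.1s + K_p·6.7 = 0.
So ω_n = √(6.7K_p) and 2ζω_n = 8.1, giving ζ = 8.1/(2√(6.7K_p)).
Setting ζ = 0.82: √(6.7K_p) = 8.1/(2·0.82) = 4.939, so K_p = 24.39/6.7 = 3.64.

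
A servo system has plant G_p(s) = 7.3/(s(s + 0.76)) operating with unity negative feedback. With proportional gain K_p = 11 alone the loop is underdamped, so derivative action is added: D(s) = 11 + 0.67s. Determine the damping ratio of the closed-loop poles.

Forward path: (11 + 0.67s)·7.3/(s(s+0.76)). The closed-loop characteristic equation is s² + (0.76 + 7.3·0.67)s + 7.3·11 = 0.
That is s² + 5.651s + 80.3 = 0, so ω_n = 8.961 rad/s and ζ = 5.651/(2·8.961) = 0.3153.

ζ = 0.315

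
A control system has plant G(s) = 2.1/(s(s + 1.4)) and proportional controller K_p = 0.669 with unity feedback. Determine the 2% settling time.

T_s ≈ 5.71 s

The closed-loop denominator s² + 1.4s + 1.405 gives ω_n = √1.405 = 1.185 and ζ = 1.4/(2ω_n) = 0.5906.
2% settling time T_s ≈ 4/(ζω_n) = 4/0.7 = 5.71 s.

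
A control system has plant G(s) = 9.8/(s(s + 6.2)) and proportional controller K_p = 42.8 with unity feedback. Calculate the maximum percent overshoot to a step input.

From 1 + K_pG(s) = 0: s² + 6.2s + 419.4 = 0 ⇒ ω_n = 20.48, ζ = 0.1514.
%OS = 100·exp(−πζ/√(1−ζ²)) = 100·exp(−π·0.1514/√0.9771) = 61.8%.

61.8%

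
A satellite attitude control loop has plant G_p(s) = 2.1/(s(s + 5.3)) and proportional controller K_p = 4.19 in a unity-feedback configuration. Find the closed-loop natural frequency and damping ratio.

With unity feedback the closed-loop characteristic equation is s² + 5.3s + 4.19·2.1 = s² + 5.3s + 8.799 = 0.
So ω_n² = 8.799 ⇒ ω_n = 2.966 rad/s, and ζ = 5.3/(2ω_n) = 0.893.

ω_n = 2.97 rad/s, ζ = 0.893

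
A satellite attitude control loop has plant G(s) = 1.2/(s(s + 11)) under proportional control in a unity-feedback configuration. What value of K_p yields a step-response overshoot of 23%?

From %OS = 100·exp(−πζ/√(1−ζ²)) = 23%, ζ = −ln(0.23)/√(π²+ln²(0.23)) = 0.4237.
Characteristic equation s² + 11s + 1.2K_p = 0 gives ζ = 11/(2√(1.2K_p)).
Setting ζ = 0.4237: √(1.2K_p) = 11/(2·0.4237) = 12.98, so K_p = 168.5/1.2 = 140.

K_p = 140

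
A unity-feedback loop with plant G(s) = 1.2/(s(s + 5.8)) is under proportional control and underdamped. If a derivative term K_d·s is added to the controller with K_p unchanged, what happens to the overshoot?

decrease

The derivative term adds K·K_d to the s-coefficient of the characteristic equation, raising 2ζω_n while ω_n is unchanged; ζ increases, so overshoot decreases.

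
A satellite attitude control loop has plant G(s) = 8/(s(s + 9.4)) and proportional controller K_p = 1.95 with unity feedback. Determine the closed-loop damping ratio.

The closed-loop denominator is s(s+9.4) + 1.95·8 = s² + 9.4s + 15.6.
Matching s² + 2ζω_n s + ω_n²: ω_n = √15.6 = 3.95 rad/s and 2ζω_n = 9.4, so ζ = 9.4/(2·3.95) = 1.19.

ζ = 1.19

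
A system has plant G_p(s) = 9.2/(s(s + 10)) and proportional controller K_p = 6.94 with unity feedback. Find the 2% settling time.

T_s ≈ 0.8 s

From 1 + K_pG_p(s) = 0: s² + 10s + 63.85 = 0 ⇒ ω_n = 7.99, ζ = 0.6257.
2% settling time T_s ≈ 4/(ζω_n) = 4/5 = 0.8 s.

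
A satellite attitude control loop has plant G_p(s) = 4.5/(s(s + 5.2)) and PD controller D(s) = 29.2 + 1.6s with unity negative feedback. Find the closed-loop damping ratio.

ζ = 0.541

Forward path: (29.2 + 1.6s)·4.5/(s(s+5.2)). The closed-loop characteristic equation is s² + (5.2 + 4.5·1.6)s + 4.5·29.2 = 0.
That is s² + 12.4s + 131.4 = 0, so ω_n = 11.46 rad/s and ζ = 12.4/(2·11.46) = 0.5409.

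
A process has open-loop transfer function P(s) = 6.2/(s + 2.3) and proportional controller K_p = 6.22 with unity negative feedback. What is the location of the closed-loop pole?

Closed-loop transfer function: T(s) = K_p·P(s)/(1 + K_p·P(s)) = 38.56/(s + 2.3 + 38.56) = 38.56/(s + 40.86).
The closed-loop pole is at s = −40.86.

s = -40.86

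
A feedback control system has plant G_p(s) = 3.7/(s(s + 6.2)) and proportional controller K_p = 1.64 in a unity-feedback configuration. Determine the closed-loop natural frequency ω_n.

ω_n = 2.46 rad/s

With unity feedback the closed-loop characteristic equation is s² + 6.2s + 1.64·3.7 = s² + 6.2s + 6.068 = 0.
Matching s² + 2ζω_n s + ω_n²: ω_n = √6.068 = 2.463 rad/s and 2ζω_n = 6.2, so ζ = 6.2/(2·2.463) = 1.26.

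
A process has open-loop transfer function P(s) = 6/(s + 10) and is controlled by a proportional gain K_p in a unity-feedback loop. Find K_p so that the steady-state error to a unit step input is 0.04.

The loop is type 0, so e_ss(step) = 1/(1 + K_pos) with K_pos = K_p·P(0).
P(0) = 0.6. Require 1/(1 + K_p·0.6) = 0.04, so 1 + 0.6·K_p = 25.
K_p = (25 − 1)/0.6 = 40.

K_p = 40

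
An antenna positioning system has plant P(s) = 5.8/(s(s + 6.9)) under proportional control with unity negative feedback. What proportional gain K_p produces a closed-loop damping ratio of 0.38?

K_p = 14.2

Closed-loop characteristic equation: s² + 6.9s + K_p·5.8 = 0.
So ω_n = √(5.8K_p) and 2ζω_n = 6.9, giving ζ = 6.9/(2√(5.8K_p)).
Setting ζ = 0.38: √(5.8K_p) = 6.9/(2·0.38) = 9.079, so K_p = 82.43/5.8 = 14.2.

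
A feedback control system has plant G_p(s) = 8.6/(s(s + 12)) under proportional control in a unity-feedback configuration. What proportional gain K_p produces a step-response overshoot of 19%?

K_p = 19.2

From %OS = 100·exp(−πζ/√(1−ζ²)) = 19%, ζ = −ln(0.19)/√(π²+ln²(0.19)) = 0.4673.
Characteristic equation s² + 12s + 8.6K_p = 0 gives ζ = 12/(2√(8.6K_p)).
Setting ζ = 0.4673: √(8.6K_p) = 12/(2·0.4673) = 12.84, so K_p = 164.8/8.6 = 19.2.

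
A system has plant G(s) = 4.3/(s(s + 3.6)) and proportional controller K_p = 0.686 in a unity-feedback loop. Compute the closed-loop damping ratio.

ζ = 1.05

With unity feedback the closed-loop characteristic equation is s² + 3.6s + 0.686·4.3 = s² + 3.6s + 2.95 = 0.
Matching s² + 2ζω_n s + ω_n²: ω_n = √2.95 = 1.717 rad/s and 2ζω_n = 3.6, so ζ = 3.6/(2·1.717) = 1.05.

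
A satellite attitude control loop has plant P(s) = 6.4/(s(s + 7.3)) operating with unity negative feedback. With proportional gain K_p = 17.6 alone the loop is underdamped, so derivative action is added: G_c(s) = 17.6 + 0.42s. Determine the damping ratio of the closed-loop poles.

Forward path: (17.6 + 0.42s)·6.4/(s(s+7.3)). The closed-loop characteristic equation is s² + (7.3 + 6.4·0.42)s + 6.4·17.6 = 0.
That is s² + 9.988s + 112.6 = 0, so ω_n = 10.61 rad/s and ζ = 9.988/(2·10.61) = 0.4705.

ζ = 0.471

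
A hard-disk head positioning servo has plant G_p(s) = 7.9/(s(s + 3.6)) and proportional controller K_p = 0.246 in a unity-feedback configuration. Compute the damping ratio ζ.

1 + K_p·G_p(s) = 0 gives s² + 3.6s + 1.943 = 0.
Matching s² + 2ζω_n s + ω_n²: ω_n = √1.943 = 1.394 rad/s and 2ζω_n = 3.6, so ζ = 3.6/(2·1.394) = 1.29.

ζ = 1.29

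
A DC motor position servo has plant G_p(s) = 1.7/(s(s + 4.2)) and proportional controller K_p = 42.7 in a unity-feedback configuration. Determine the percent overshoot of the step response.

From 1 + K_pG_p(s) = 0: s² + 4.2s + 72.59 = 0 ⇒ ω_n = 8.52, ζ = 0.2465.
%OS = 100·exp(−πζ/√(1−ζ²)) = 100·exp(−π·0.2465/√0.9392) = 45%.

45%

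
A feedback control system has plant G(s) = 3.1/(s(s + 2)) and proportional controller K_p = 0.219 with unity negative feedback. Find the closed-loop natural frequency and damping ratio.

The closed-loop denominator is s(s+2) + 0.219·3.1 = s² + 2s + 0.6789.
So ω_n² = 0.6789 ⇒ ω_n = 0.824 rad/s, and ζ = 2/(2ω_n) = 1.21.

ω_n = 0.824 rad/s, ζ = 1.21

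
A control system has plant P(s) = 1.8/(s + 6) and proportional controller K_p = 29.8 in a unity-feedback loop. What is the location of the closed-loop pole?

Closed-loop transfer function: T(s) = K_p·P(s)/(1 + K_p·P(s)) = 53.64/(s + 6 + 53.64) = 53.64/(s + 59.64).
The closed-loop pole is at s = −59.64.

s = -59.64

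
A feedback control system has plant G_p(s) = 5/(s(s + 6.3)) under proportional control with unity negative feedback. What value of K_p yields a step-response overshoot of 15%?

From %OS = 100·exp(−πζ/√(1−ζ²)) = 15%, ζ = −ln(0.15)/√(π²+ln²(0.15)) = 0.5169.
Characteristic equation s² + 6.3s + 5K_p = 0 gives ζ = 6.3/(2√(5K_p)).
Setting ζ = 0.5169: √(5K_p) = 6.3/(2·0.5169) = 6.094, so K_p = 37.13/5 = 7.43.

K_p = 7.43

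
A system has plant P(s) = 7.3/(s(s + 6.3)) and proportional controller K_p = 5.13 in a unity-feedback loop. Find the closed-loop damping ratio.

The closed-loop denominator is s(s+6.3) + 5.13·7.3 = s² + 6.3s + 37.45.
So ω_n² = 37.45 ⇒ ω_n = 6.12 rad/s, and ζ = 6.3/(2ω_n) = 0.515.

ζ = 0.515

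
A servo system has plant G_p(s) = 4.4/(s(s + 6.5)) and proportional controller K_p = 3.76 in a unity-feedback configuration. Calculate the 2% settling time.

T_s ≈ 1.23 s

The closed-loop denominator s² + 6.5s + 16.54 gives ω_n = √16.54 = 4.067 and ζ = 6.5/(2ω_n) = 0.799.
2% settling time T_s ≈ 4/(ζω_n) = 4/3.25 = 1.23 s.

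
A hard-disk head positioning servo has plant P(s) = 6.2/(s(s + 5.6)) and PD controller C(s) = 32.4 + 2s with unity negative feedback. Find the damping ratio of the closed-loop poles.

Forward path: (32.4 + 2s)·6.2/(s(s+5.6)). The closed-loop characteristic equation is s² + (5.6 + 6.2·2)s + 6.2·32.4 = 0.
That is s² + 18s + 200.9 = 0, so ω_n = 14.17 rad/s and ζ = 18/(2·14.17) = 0.635.

ζ = 0.635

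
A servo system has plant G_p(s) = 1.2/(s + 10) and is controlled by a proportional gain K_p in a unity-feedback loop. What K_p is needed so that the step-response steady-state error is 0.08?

K_p = 95.8

The loop is type 0, so e_ss(step) = 1/(1 + K_pos) with K_pos = K_p·G_p(0).
G_p(0) = 0.12. Require 1/(1 + K_p·0.12) = 0.08, so 1 + 0.12·K_p = 12.5.
K_p = (12.5 − 1)/0.12 = 95.8.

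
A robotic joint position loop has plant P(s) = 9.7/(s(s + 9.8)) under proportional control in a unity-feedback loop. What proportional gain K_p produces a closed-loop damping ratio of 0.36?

Closed-loop characteristic equation: s² + 9.8s + K_p·9.7 = 0.
So ω_n = √(9.7K_p) and 2ζω_n = 9.8, giving ζ = 9.8/(2√(9.7K_p)).
Setting ζ = 0.36: √(9.7K_p) = 9.8/(2·0.36) = 13.61, so K_p = 185.3/9.7 = 19.1.

K_p = 19.1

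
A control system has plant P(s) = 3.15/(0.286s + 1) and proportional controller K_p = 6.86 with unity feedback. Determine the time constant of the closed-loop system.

τ = 0.0126 s

Closed loop: T(s) = K_p·P/(1+K_p·P) = 21.61/(0.286s + 1 + 21.61), with pole at s = −(1 + 21.61)/0.286 = −79.05.
Closed-loop time constant τ = 1/79.05 = 0.0126 s.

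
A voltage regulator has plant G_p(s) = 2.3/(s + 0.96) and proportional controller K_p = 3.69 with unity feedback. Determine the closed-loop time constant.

Closed-loop transfer function: T(s) = K_p·G_p(s)/(1 + K_p·G_p(s)) = 8.487/(s + 0.96 + 8.487) = 8.487/(s + 9.447).
Time constant τ = 1/9.447 = 0.106 s.

τ = 0.106 s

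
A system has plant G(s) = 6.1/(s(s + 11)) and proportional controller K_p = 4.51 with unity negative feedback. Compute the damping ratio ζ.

ζ = 1.05

The closed-loop denominator is s(s+11) + 4.51·6.1 = s² + 11s + 27.51.
So ω_n² = 27.51 ⇒ ω_n = 5.245 rad/s, and ζ = 11/(2ω_n) = 1.05.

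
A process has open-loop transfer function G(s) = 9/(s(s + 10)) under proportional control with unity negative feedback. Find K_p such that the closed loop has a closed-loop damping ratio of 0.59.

K_p = 7.98

Closed-loop characteristic equation: s² + 10s + K_p·9 = 0.
So ω_n = √(9K_p) and 2ζω_n = 10, giving ζ = 10/(2√(9K_p)).
Setting ζ = 0.59: √(9K_p) = 10/(2·0.59) = 8.475, so K_p = 71.82/9 = 7.98.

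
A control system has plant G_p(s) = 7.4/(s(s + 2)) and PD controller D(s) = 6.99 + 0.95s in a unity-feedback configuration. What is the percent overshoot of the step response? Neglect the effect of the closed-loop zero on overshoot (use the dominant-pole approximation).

Forward path: (6.99 + 0.95s)·7.4/(s(s+2)). The closed-loop characteristic equation is s² + (2 + 7.4·0.95)s + 7.4·6.99 = 0.
That is s² + 9.03s + 51.73 = 0, so ω_n = 7.192 rad/s and ζ = 9.03/(2·7.192) = 0.6278.
%OS = 100·exp(−πζ/√(1−ζ²)) = 7.94%.

7.94%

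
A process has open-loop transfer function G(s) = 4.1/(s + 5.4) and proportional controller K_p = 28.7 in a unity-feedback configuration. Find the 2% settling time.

T_s ≈ 0.0325 s

Closed-loop transfer function: T(s) = K_p·G(s)/(1 + K_p·G(s)) = 117.7/(s + 5.4 + 117.7) = 117.7/(s + 123.1).
Time constant τ = 1/123.1 = 0.008125 s, so the 2% settling time is about 4τ = 0.0325 s.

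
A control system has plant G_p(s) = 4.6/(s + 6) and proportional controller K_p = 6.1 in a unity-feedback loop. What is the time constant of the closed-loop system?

Closed-loop transfer function: T(s) = K_p·G_p(s)/(1 + K_p·G_p(s)) = 28.06/(s + 6 + 28.06) = 28.06/(s + 34.06).
Time constant τ = 1/34.06 = 0.0294 s.

τ = 0.0294 s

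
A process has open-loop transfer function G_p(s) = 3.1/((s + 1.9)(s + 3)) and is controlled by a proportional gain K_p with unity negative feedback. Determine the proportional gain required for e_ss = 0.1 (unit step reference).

K_p = 16.5

For a type-0 loop with proportional control, e_ss = 1/(1 + K_p·G_p(0)).
G_p(0) = 0.5439. Require 1/(1 + K_p·0.5439) = 0.1, so 1 + 0.5439·K_p = 10.
K_p = (10 − 1)/0.5439 = 16.5.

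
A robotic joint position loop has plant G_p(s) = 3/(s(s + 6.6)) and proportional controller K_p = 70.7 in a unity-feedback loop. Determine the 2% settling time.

From 1 + K_pG_p(s) = 0: s² + 6.6s + 212.1 = 0 ⇒ ω_n = 14.56, ζ = 0.2266.
2% settling time T_s ≈ 4/(ζω_n) = 4/3.3 = 1.21 s.

T_s ≈ 1.21 s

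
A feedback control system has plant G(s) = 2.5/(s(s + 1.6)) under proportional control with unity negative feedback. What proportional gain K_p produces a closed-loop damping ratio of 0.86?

K_p = 0.346

Closed-loop characteristic equation: s² + 1.6s + K_p·2.5 = 0.
So ω_n = √(2.5K_p) and 2ζω_n = 1.6, giving ζ = 1.6/(2√(2.5K_p)).
Setting ζ = 0.86: √(2.5K_p) = 1.6/(2·0.86) = 0.9302, so K_p = 0.8653/2.5 = 0.346.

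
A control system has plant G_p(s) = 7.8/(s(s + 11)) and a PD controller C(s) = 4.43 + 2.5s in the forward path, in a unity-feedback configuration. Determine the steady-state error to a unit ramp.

The loop has one pole at the origin (type 1). Velocity error constant K_v = lim_{s→0} s·C(s)G_p(s) = 4.43·7.8/11 = 3.141.
Steady-state error to a unit ramp: e_ss = 1/K_v = 0.318.

0.318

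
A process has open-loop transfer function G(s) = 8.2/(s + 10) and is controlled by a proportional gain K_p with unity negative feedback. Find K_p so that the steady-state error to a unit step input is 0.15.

K_p = 6.91

The loop is type 0, so e_ss(step) = 1/(1 + K_pos) with K_pos = K_p·G(0).
G(0) = 0.82. Require 1/(1 + K_p·0.82) = 0.15, so 1 + 0.82·K_p = 6.667.
K_p = (6.667 − 1)/0.82 = 6.91.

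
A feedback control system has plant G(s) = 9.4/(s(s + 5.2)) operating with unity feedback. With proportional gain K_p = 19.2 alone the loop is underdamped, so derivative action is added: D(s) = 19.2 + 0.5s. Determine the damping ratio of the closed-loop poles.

Forward path: (19.2 + 0.5s)·9.4/(s(s+5.2)). The closed-loop characteristic equation is s² + (5.2 + 9.4·0.5)s + 9.4·19.2 = 0.
That is s² + 9.9s + 180.5 = 0, so ω_n = 13.43 rad/s and ζ = 9.9/(2·13.43) = 0.3685.

ζ = 0.368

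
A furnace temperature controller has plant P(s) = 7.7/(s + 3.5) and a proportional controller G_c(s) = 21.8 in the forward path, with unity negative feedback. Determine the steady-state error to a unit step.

0.0204

The loop is type 0. Static position error constant K_pos = G_c(0)·P(0) = 21.8·2.2 = 47.96.
Steady-state error to a unit step: e_ss = 1/(1+K_pos) = 1/48.96 = 0.0204.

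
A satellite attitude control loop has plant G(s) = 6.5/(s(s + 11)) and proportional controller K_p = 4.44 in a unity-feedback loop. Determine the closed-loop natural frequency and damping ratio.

With unity feedback the closed-loop characteristic equation is s² + 11s + 4.44·6.5 = s² + 11s + 28.86 = 0.
Matching s² + 2ζω_n s + ω_n²: ω_n = √28.86 = 5.372 rad/s and 2ζω_n = 11, so ζ = 11/(2·5.372) = 1.02.

ω_n = 5.37 rad/s, ζ = 1.02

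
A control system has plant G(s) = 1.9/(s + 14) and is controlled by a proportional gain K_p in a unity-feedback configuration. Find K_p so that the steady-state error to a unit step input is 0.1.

For a type-0 loop with proportional control, e_ss = 1/(1 + K_p·G(0)).
G(0) = 0.1357. Require 1/(1 + K_p·0.1357) = 0.1, so 1 + 0.1357·K_p = 10.
K_p = (10 − 1)/0.1357 = 66.3.

K_p = 66.3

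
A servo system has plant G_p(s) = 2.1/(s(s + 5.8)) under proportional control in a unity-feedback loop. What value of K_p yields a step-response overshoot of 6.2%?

From %OS = 100·exp(−πζ/√(1−ζ²)) = 6.2%, ζ = −ln(0.062)/√(π²+ln²(0.062)) = 0.6628.
Characteristic equation s² + 5.8s + 2.1K_p = 0 gives ζ = 5.8/(2√(2.1K_p)).
Setting ζ = 0.6628: √(2.1K_p) = 5.8/(2·0.6628) = 4.376, so K_p = 19.15/2.1 = 9.12.

K_p = 9.12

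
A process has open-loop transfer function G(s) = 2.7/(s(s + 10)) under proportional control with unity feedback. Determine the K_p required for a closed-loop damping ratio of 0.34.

K_p = 80.1

Closed-loop characteristic equation: s² + 10s + K_p·2.7 = 0.
So ω_n = √(2.7K_p) and 2ζω_n = 10, giving ζ = 10/(2√(2.7K_p)).
Setting ζ = 0.34: √(2.7K_p) = 10/(2·0.34) = 14.71, so K_p = 216.3/2.7 = 80.1.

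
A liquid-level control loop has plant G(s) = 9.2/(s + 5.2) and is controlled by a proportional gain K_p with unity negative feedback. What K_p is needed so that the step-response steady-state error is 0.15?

K_p = 3.2

Steady-state error for a unit step on this type-0 loop is 1/(1 + K_p·G(0)).
G(0) = 1.769. Require 1/(1 + K_p·1.769) = 0.15, so 1 + 1.769·K_p = 6.667.
K_p = (6.667 − 1)/1.769 = 3.2.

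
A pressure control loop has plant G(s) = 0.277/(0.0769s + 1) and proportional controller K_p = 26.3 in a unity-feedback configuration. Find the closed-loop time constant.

Closed loop: T(s) = K_p·G/(1+K_p·G) = 7.285/(0.0769s + 1 + 7.285), with pole at s = −(1 + 7.285)/0.0769 = −107.7.
Closed-loop time constant τ = 1/107.7 = 0.00928 s.

τ = 0.00928 s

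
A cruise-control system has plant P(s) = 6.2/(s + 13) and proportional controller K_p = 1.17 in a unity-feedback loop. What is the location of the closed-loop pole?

Closed-loop transfer function: T(s) = K_p·P(s)/(1 + K_p·P(s)) = 7.254/(s + 13 + 7.254) = 7.254/(s + 20.25).
The closed-loop pole is at s = −20.25.

s = -20.25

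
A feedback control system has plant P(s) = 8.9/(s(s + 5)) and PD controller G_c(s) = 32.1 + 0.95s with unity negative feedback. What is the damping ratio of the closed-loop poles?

Forward path: (32.1 + 0.95s)·8.9/(s(s+5)). The closed-loop characteristic equation is s² + (5 + 8.9·0.95)s + 8.9·32.1 = 0.
That is s² + 13.46s + 285.7 = 0, so ω_n = 16.9 rad/s and ζ = 13.46/(2·16.9) = 0.398.

ζ = 0.398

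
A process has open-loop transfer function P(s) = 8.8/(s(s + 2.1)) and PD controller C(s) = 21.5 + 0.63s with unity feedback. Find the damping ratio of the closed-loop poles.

Forward path: (21.5 + 0.63s)·8.8/(s(s+2.1)). The closed-loop characteristic equation is s² + (2.1 + 8.8·0.63)s + 8.8·21.5 = 0.
That is s² + 7.644s + 189.2 = 0, so ω_n = 13.75 rad/s and ζ = 7.644/(2·13.75) = 0.2779.

ζ = 0.278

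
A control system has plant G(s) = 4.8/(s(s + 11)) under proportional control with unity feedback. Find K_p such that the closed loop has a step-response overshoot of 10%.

From %OS = 100·exp(−πζ/√(1−ζ²)) = 10%, ζ = −ln(0.1)/√(π²+ln²(0.1)) = 0.5912.
Characteristic equation s² + 11s + 4.8K_p = 0 gives ζ = 11/(2√(4.8K_p)).
Setting ζ = 0.5912: √(4.8K_p) = 11/(2·0.5912) = 9.304, so K_p = 86.56/4.8 = 18.

K_p = 18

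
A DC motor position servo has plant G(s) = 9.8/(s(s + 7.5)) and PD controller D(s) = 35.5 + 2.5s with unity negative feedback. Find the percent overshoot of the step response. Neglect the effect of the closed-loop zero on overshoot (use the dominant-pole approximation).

Forward path: (35.5 + 2.5s)·9.8/(s(s+7.5)). The closed-loop characteristic equation is s² + (7.5 + 9.8·2.5)s + 9.8·35.5 = 0.
That is s² + 32s + 347.9 = 0, so ω_n = 18.65 rad/s and ζ = 32/(2·18.65) = 0.8578.
%OS = 100·exp(−πζ/√(1−ζ²)) = 0.528%.

0.528%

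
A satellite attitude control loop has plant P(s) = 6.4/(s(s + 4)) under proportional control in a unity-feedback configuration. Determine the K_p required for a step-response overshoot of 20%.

From %OS = 100·exp(−πζ/√(1−ζ²)) = 20%, ζ = −ln(0.2)/√(π²+ln²(0.2)) = 0.4559.
Characteristic equation s² + 4s + 6.4K_p = 0 gives ζ = 4/(2√(6.4K_p)).
Setting ζ = 0.4559: √(6.4K_p) = 4/(2·0.4559) = 4.386, so K_p = 19.24/6.4 = 3.01.

K_p = 3.01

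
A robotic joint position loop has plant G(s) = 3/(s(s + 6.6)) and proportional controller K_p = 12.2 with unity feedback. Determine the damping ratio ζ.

ζ = 0.545

The closed-loop denominator is s(s+6.6) + 12.2·3 = s² + 6.6s + 36.6.
So ω_n² = 36.6 ⇒ ω_n = 6.05 rad/s, and ζ = 6.6/(2ω_n) = 0.545.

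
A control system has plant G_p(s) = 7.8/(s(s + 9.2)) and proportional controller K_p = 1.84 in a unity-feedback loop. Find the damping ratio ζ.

ζ = 1.21

With unity feedback the closed-loop characteristic equation is s² + 9.2s + 1.84·7.8 = s² + 9.2s + 14.35 = 0.
Matching s² + 2ζω_n s + ω_n²: ω_n = √14.35 = 3.788 rad/s and 2ζω_n = 9.2, so ζ = 9.2/(2·3.788) = 1.21.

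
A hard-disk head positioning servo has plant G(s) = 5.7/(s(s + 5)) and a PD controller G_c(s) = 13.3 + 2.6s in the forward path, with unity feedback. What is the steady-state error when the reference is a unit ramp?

The loop has one pole at the origin (type 1). Velocity error constant K_v = lim_{s→0} s·G_c(s)G(s) = 13.3·5.7/5 = 15.16.
Steady-state error to a unit ramp: e_ss = 1/K_v = 0.066.

0.066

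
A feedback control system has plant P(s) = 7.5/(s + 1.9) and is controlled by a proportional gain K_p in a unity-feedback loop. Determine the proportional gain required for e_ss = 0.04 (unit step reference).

Steady-state error for a unit step on this type-0 loop is 1/(1 + K_p·P(0)).
P(0) = 3.947. Require 1/(1 + K_p·3.947) = 0.04, so 1 + 3.947·K_p = 25.
K_p = (25 − 1)/3.947 = 6.08.

K_p = 6.08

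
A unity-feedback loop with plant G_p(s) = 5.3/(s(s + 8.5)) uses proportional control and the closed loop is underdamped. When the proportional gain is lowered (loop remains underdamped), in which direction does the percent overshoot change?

decrease

ζ = 8.5/(2√(5.3K_p)) rises as K_p falls; higher damping means less overshoot.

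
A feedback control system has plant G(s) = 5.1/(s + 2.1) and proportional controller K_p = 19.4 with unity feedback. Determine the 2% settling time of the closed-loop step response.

T_s ≈ 0.0396 s

Closed-loop transfer function: T(s) = K_p·G(s)/(1 + K_p·G(s)) = 98.94/(s + 2.1 + 98.94) = 98.94/(s + 101).
Time constant τ = 1/101 = 0.009897 s, so the 2% settling time is about 4τ = 0.0396 s.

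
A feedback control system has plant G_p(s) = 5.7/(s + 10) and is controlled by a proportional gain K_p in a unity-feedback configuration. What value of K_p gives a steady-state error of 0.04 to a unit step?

K_p = 42.1

Steady-state error for a unit step on this type-0 loop is 1/(1 + K_p·G_p(0)).
G_p(0) = 0.57. Require 1/(1 + K_p·0.57) = 0.04, so 1 + 0.57·K_p = 25.
K_p = (25 − 1)/0.57 = 42.1.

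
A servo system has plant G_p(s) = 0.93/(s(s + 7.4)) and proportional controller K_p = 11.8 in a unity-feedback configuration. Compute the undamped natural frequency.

The closed-loop denominator is s(s+7.4) + 11.8·0.93 = s² + 7.4s + 10.97.
Matching s² + 2ζω_n s + ω_n²: ω_n = √10.97 = 3.313 rad/s and 2ζω_n = 7.4, so ζ = 7.4/(2·3.313) = 1.12.

ω_n = 3.31 rad/s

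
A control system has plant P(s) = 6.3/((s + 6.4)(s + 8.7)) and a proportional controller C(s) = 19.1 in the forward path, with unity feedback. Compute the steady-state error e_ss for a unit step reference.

The loop is type 0. Static position error constant K_pos = C(0)·P(0) = 19.1·0.1131 = 2.161.
Steady-state error to a unit step: e_ss = 1/(1+K_pos) = 1/3.161 = 0.316.

0.316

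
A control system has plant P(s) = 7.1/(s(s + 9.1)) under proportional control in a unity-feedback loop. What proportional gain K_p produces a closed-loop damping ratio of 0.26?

K_p = 43.1

Closed-loop characteristic equation: s² + 9.1s + K_p·7.1 = 0.
So ω_n = √(7.1K_p) and 2ζω_n = 9.1, giving ζ = 9.1/(2√(7.1K_p)).
Setting ζ = 0.26: √(7.1K_p) = 9.1/(2·0.26) = 17.5, so K_p = 306.2/7.1 = 43.1.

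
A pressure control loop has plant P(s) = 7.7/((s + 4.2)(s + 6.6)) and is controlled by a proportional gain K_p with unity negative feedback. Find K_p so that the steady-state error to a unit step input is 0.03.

K_p = 116

For a type-0 loop with proportional control, e_ss = 1/(1 + K_p·P(0)).
P(0) = 0.2778. Require 1/(1 + K_p·0.2778) = 0.03, so 1 + 0.2778·K_p = 33.33.
K_p = (33.33 − 1)/0.2778 = 116.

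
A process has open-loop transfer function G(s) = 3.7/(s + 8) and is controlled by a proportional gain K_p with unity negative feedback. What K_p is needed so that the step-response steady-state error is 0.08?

Steady-state error for a unit step on this type-0 loop is 1/(1 + K_p·G(0)).
G(0) = 0.4625. Require 1/(1 + K_p·0.4625) = 0.08, so 1 + 0.4625·K_p = 12.5.
K_p = (12.5 − 1)/0.4625 = 24.9.

K_p = 24.9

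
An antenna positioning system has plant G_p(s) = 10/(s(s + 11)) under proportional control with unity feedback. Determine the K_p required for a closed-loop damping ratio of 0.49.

K_p = 12.6

Closed-loop characteristic equation: s² + 11s + K_p·10 = 0.
So ω_n = √(10K_p) and 2ζω_n = 11, giving ζ = 11/(2√(10K_p)).
Setting ζ = 0.49: √(10K_p) = 11/(2·0.49) = 11.22, so K_p = 126/10 = 12.6.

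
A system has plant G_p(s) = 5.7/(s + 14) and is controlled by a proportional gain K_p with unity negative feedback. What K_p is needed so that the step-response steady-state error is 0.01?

For a type-0 loop with proportional control, e_ss = 1/(1 + K_p·G_p(0)).
G_p(0) = 0.4071. Require 1/(1 + K_p·0.4071) = 0.01, so 1 + 0.4071·K_p = 100.
K_p = (100 − 1)/0.4071 = 243.

K_p = 243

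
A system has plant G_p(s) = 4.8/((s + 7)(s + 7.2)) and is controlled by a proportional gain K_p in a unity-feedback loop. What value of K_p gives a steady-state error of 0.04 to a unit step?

The loop is type 0, so e_ss(step) = 1/(1 + K_pos) with K_pos = K_p·G_p(0).
G_p(0) = 0.09524. Require 1/(1 + K_p·0.09524) = 0.04, so 1 + 0.09524·K_p = 25.
K_p = (25 − 1)/0.09524 = 252.

K_p = 252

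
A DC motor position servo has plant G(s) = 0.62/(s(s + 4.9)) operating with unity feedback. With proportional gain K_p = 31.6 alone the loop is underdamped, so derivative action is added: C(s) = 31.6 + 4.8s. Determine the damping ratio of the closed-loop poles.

Forward path: (31.6 + 4.8s)·0.62/(s(s+4.9)). The closed-loop characteristic equation is s² + (4.9 + 0.62·4.8)s + 0.62·31.6 = 0.
That is s² + 7.876s + 19.59 = 0, so ω_n = 4.426 rad/s and ζ = 7.876/(2·4.426) = 0.8897.

ζ = 0.89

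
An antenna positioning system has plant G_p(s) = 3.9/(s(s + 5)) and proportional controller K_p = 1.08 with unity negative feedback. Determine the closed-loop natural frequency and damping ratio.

ω_n = 2.05 rad/s, ζ = 1.22

1 + K_p·G_p(s) = 0 gives s² + 5s + 4.212 = 0.
So ω_n² = 4.212 ⇒ ω_n = 2.052 rad/s, and ζ = 5/(2ω_n) = 1.22.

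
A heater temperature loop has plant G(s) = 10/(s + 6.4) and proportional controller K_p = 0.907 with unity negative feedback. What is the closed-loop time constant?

Closed-loop transfer function: T(s) = K_p·G(s)/(1 + K_p·G(s)) = 9.07/(s + 6.4 + 9.07) = 9.07/(s + 15.47).
Time constant τ = 1/15.47 = 0.0646 s.

τ = 0.0646 s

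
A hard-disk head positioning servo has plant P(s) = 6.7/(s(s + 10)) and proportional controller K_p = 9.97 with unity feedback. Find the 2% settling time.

T_s ≈ 0.8 s

From 1 + K_pP(s) = 0: s² + 10s + 66.8 = 0 ⇒ ω_n = 8.173, ζ = 0.6118.
2% settling time T_s ≈ 4/(ζω_n) = 4/5 = 0.8 s.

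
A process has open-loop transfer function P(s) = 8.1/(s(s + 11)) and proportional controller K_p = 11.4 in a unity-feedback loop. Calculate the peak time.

Closed-loop characteristic equation: s² + 11s + 92.34 = 0, so ω_n = 9.609 rad/s and ζ = 11/(2·9.609) = 0.5724.
Damped frequency ω_d = ω_n√(1−ζ²) = 7.88 rad/s, so peak time T_p = π/ω_d = 0.399 s.

T_p = 0.399 s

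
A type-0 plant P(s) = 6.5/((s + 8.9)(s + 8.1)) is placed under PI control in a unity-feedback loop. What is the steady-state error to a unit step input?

The PI controller's integrator makes the forward path type 1, so e_ss to a step is zero.

0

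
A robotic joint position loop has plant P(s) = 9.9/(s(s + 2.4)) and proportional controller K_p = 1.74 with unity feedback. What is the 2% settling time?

T_s ≈ 3.33 s

Closed-loop characteristic equation: s² + 2.4s + 17.23 = 0, so ω_n = 4.15 rad/s and ζ = 2.4/(2·4.15) = 0.2891.
2% settling time T_s ≈ 4/(ζω_n) = 4/1.2 = 3.33 s.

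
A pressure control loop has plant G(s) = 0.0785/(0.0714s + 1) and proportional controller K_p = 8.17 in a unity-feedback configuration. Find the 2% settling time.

Closed loop: T(s) = K_p·G/(1+K_p·G) = 0.6413/(0.0714s + 1 + 0.6413), with pole at s = −(1 + 0.6413)/0.0714 = −22.99.
τ = 1/22.99 = 0.0435 s, so 2% settling time ≈ 4τ = 0.174 s.

T_s ≈ 0.174 s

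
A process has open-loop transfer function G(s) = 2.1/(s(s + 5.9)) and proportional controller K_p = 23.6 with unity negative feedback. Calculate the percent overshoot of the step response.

23.5%

The closed-loop denominator s² + 5.9s + 49.56 gives ω_n = √49.56 = 7.04 and ζ = 5.9/(2ω_n) = 0.419.
%OS = 100·exp(−πζ/√(1−ζ²)) = 100·exp(−π·0.419/√0.8244) = 23.5%.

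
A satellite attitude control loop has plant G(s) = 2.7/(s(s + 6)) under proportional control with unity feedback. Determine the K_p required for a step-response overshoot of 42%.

K_p = 47

From %OS = 100·exp(−πζ/√(1−ζ²)) = 42%, ζ = −ln(0.42)/√(π²+ln²(0.42)) = 0.2662.
Characteristic equation s² + 6s + 2.7K_p = 0 gives ζ = 6/(2√(2.7K_p)).
Setting ζ = 0.2662: √(2.7K_p) = 6/(2·0.2662) = 11.27, so K_p = 127/2.7 = 47.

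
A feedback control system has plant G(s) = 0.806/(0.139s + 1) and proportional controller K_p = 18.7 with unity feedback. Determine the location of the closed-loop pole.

Closed loop: T(s) = K_p·G/(1+K_p·G) = 15.07/(0.139s + 1 + 15.07), with pole at s = −(1 + 15.07)/0.139 = −115.6.

s = -115.6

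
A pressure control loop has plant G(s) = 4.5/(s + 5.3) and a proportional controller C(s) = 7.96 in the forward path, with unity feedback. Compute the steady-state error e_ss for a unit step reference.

0.129

The loop is type 0. Static position error constant K_pos = C(0)·G(0) = 7.96·0.8491 = 6.758.
Steady-state error to a unit step: e_ss = 1/(1+K_pos) = 1/7.758 = 0.129.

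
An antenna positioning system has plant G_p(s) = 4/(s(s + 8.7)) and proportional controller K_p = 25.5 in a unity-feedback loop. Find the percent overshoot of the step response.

22.3%

From 1 + K_pG_p(s) = 0: s² + 8.7s + 102 = 0 ⇒ ω_n = 10.1, ζ = 0.4307.
%OS = 100·exp(−πζ/√(1−ζ²)) = 100·exp(−π·0.4307/√0.8145) = 22.3%.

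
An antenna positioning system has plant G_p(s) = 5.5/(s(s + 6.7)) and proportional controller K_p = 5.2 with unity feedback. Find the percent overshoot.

8.01%

The closed-loop denominator s² + 6.7s + 28.6 gives ω_n = √28.6 = 5.348 and ζ = 6.7/(2ω_n) = 0.6264.
%OS = 100·exp(−πζ/√(1−ζ²)) = 100·exp(−π·0.6264/√0.6076) = 8.01%.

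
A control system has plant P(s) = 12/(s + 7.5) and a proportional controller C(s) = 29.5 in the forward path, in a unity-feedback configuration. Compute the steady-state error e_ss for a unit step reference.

The loop is type 0. Static position error constant K_pos = C(0)·P(0) = 29.5·1.6 = 47.2.
Steady-state error to a unit step: e_ss = 1/(1+K_pos) = 1/48.2 = 0.0207.

0.0207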